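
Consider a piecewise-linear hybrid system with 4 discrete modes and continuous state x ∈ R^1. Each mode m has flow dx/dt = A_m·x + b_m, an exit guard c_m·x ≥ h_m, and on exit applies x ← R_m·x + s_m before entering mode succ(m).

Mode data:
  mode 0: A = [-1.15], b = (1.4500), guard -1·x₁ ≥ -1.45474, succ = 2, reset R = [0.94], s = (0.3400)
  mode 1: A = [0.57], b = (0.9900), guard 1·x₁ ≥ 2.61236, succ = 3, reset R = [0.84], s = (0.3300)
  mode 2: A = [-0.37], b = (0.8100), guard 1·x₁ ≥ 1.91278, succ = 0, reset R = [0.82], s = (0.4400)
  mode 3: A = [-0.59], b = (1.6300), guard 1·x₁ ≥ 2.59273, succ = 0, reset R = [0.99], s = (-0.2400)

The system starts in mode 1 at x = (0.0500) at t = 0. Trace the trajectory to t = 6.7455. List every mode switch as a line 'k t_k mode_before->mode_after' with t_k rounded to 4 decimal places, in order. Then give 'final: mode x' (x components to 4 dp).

Mode 1: guard c·x = 2.6124 hit at Δt = 1.5606 (t = 1.5606), x⁻ = (2.6124) → reset → x⁺ = (2.5244), jump to mode 3
Mode 3: guard c·x = 2.5927 hit at Δt = 0.5728 (t = 2.1334), x⁻ = (2.5927) → reset → x⁺ = (2.3268), jump to mode 0
Mode 0: guard c·x = -1.4547 hit at Δt = 1.4821 (t = 3.6155), x⁻ = (1.4547) → reset → x⁺ = (1.7075), jump to mode 2
Mode 2: guard c·x = 1.9128 hit at Δt = 1.5014 (t = 5.1169), x⁻ = (1.9128) → reset → x⁺ = (2.0085), jump to mode 0
Mode 0: guard c·x = -1.4547 hit at Δt = 1.1736 (t = 6.2905), x⁻ = (1.4547) → reset → x⁺ = (1.7075), jump to mode 2
Mode 2: flow for 0.4550 to horizon, guard not reached → x = (1.7821)

1 1.5606 1->3
2 2.1334 3->0
3 3.6155 0->2
4 5.1169 2->0
5 6.2905 0->2
final: 2 1.7821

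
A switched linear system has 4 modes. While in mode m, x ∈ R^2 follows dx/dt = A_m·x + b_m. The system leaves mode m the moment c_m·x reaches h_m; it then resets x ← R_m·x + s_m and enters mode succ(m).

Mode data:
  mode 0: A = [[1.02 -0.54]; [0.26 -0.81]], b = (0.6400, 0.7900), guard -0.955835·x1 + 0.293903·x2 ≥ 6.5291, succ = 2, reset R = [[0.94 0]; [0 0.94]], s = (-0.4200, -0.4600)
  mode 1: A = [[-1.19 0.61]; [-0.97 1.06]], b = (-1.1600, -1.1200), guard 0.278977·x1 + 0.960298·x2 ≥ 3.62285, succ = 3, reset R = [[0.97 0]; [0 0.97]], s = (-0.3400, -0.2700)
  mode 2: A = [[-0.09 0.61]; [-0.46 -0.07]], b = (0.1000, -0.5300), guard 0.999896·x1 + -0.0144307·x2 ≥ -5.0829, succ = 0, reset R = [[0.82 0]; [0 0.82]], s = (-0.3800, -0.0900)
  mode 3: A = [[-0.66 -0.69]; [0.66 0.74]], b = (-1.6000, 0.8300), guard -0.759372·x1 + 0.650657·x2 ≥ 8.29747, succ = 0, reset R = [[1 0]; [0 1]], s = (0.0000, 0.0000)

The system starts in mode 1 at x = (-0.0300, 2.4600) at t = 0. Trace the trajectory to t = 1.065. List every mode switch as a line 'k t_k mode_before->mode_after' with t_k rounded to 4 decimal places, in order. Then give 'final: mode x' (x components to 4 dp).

Mode 1: guard c·x = 3.6229 hit at Δt = 0.6223 (t = 0.6223), x⁻ = (0.3062, 3.6837) → reset → x⁺ = (-0.0430, 3.3032), jump to mode 3
Mode 3: flow for 0.4427 to horizon, guard not reached → x = (-1.7197, 4.7279)

1 0.6223 1->3
final: 3 -1.7197 4.7279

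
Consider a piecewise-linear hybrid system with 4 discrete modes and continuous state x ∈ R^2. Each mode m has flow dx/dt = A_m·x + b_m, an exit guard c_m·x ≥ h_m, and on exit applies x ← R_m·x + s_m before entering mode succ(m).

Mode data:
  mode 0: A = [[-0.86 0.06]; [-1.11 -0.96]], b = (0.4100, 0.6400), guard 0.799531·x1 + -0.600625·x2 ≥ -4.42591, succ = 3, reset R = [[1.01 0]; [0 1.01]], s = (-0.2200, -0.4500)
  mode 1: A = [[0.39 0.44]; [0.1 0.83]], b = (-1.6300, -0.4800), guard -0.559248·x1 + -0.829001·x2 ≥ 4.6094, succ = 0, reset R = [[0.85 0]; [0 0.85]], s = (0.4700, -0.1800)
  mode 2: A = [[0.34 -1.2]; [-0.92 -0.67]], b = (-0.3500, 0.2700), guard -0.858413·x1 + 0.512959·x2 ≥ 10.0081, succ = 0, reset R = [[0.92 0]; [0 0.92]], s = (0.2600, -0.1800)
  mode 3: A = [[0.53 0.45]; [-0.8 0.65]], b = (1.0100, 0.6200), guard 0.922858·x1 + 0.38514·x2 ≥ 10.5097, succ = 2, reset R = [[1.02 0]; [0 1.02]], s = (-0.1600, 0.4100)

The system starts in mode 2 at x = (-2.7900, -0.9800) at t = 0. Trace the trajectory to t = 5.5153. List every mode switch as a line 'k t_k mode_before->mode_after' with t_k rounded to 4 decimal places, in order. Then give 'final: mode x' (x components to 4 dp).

1 1.5784 2->0
2 2.9092 0->3
3 4.4302 3->2
final: 2 -6.6418 7.6723

Mode 2: guard c·x = 10.0081 hit at Δt = 1.5784 (t = 1.5784), x⁻ = (-8.8879, 4.6370) → reset → x⁺ = (-7.9169, 4.0861), jump to mode 0
Mode 0: guard c·x = -4.4259 hit at Δt = 1.3308 (t = 2.9092), x⁻ = (-1.9482, 4.7754) → reset → x⁺ = (-2.1877, 4.3732), jump to mode 3
Mode 3: guard c·x = 10.5097 hit at Δt = 1.5210 (t = 4.4302), x⁻ = (6.0182, 12.8673) → reset → x⁺ = (5.9786, 13.5346), jump to mode 2
Mode 2: flow for 1.0851 to horizon, guard not reached → x = (-6.6418, 7.6723)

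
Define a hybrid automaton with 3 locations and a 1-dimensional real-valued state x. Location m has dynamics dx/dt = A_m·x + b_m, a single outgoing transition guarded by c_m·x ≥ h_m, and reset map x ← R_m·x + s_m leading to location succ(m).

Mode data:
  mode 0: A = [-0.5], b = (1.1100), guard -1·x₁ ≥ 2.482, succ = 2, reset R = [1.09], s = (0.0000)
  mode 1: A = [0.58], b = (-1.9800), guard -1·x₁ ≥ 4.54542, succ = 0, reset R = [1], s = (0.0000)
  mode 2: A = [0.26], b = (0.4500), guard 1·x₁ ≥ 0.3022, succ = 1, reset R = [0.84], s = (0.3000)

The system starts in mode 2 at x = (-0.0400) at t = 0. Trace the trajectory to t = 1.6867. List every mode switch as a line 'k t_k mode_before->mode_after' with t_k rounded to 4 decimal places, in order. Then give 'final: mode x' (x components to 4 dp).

Mode 2: guard c·x = 0.3022 hit at Δt = 0.7089 (t = 0.7089), x⁻ = (0.3022) → reset → x⁺ = (0.5538), jump to mode 1
Mode 1: flow for 0.9778 to horizon, guard not reached → x = (-1.6288)

1 0.7089 2->1
final: 1 -1.6288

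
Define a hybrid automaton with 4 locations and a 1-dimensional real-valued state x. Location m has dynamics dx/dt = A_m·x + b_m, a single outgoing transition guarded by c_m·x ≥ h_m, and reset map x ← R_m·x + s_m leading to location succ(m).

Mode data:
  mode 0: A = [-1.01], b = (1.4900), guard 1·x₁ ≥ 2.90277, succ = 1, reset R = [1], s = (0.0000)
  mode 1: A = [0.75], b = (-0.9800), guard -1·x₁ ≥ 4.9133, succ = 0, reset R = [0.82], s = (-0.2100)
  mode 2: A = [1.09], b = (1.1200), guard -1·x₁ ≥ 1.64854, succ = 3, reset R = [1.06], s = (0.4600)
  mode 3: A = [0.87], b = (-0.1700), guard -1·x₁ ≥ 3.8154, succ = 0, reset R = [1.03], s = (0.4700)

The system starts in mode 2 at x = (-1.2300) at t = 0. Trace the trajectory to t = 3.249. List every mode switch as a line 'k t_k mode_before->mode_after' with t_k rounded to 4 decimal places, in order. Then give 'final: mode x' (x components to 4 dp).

1 1.0282 2->3
2 2.1719 3->0
final: 0 -0.1876

Mode 2: guard c·x = 1.6485 hit at Δt = 1.0282 (t = 1.0282), x⁻ = (-1.6485) → reset → x⁺ = (-1.2875), jump to mode 3
Mode 3: guard c·x = 3.8154 hit at Δt = 1.1437 (t = 2.1719), x⁻ = (-3.8154) → reset → x⁺ = (-3.4599), jump to mode 0
Mode 0: flow for 1.0771 to horizon, guard not reached → x = (-0.1876)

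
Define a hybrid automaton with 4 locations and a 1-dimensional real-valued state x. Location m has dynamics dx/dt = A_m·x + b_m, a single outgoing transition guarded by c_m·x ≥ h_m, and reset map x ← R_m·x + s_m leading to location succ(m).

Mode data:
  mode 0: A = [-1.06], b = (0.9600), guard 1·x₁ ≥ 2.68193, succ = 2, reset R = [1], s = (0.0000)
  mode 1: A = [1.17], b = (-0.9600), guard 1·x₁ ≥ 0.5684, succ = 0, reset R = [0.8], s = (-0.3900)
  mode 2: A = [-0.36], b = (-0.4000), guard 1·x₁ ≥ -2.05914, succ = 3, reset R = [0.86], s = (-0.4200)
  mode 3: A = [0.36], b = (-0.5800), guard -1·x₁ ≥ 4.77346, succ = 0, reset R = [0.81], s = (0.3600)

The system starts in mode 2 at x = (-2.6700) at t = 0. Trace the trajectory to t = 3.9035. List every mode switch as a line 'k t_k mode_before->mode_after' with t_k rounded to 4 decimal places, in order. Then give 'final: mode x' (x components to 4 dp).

1 1.3815 2->3
2 2.8214 3->0
final: 0 -0.4956

Mode 2: guard c·x = -2.0591 hit at Δt = 1.3815 (t = 1.3815), x⁻ = (-2.0591) → reset → x⁺ = (-2.1909), jump to mode 3
Mode 3: guard c·x = 4.7735 hit at Δt = 1.4399 (t = 2.8214), x⁻ = (-4.7735) → reset → x⁺ = (-3.5065), jump to mode 0
Mode 0: flow for 1.0821 to horizon, guard not reached → x = (-0.4956)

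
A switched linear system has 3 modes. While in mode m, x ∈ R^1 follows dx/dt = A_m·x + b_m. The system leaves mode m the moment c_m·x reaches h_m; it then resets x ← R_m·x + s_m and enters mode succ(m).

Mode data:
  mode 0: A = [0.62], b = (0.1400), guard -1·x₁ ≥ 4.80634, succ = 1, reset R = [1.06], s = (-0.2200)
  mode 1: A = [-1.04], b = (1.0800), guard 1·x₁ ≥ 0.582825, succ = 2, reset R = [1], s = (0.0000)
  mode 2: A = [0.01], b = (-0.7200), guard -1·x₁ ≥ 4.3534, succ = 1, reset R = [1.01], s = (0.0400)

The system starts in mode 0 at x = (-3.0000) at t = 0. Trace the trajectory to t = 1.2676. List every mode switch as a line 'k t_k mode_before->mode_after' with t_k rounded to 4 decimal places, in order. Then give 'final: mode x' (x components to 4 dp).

Mode 0: guard c·x = 4.8063 hit at Δt = 0.8088 (t = 0.8088), x⁻ = (-4.8063) → reset → x⁺ = (-5.3147), jump to mode 1
Mode 1: flow for 0.4588 to horizon, guard not reached → x = (-2.9040)

1 0.8088 0->1
final: 1 -2.9040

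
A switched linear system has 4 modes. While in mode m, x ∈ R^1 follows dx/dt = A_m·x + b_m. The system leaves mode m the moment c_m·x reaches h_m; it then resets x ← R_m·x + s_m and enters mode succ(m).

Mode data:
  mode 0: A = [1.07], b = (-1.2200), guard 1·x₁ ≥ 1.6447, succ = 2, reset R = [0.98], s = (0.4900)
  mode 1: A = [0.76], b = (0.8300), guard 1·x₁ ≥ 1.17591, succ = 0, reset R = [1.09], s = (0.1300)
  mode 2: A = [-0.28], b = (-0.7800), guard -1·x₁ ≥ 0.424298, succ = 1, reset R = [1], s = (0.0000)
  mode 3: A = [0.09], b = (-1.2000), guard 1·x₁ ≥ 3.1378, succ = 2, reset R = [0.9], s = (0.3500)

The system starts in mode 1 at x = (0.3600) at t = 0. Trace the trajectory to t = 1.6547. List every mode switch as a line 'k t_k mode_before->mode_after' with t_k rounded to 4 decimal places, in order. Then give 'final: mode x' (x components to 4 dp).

1 0.5867 1->0
2 1.1656 0->2
final: 2 1.4763

Mode 1: guard c·x = 1.1759 hit at Δt = 0.5867 (t = 0.5867), x⁻ = (1.1759) → reset → x⁺ = (1.4117), jump to mode 0
Mode 0: guard c·x = 1.6447 hit at Δt = 0.5789 (t = 1.1656), x⁻ = (1.6447) → reset → x⁺ = (2.1018), jump to mode 2
Mode 2: flow for 0.4891 to horizon, guard not reached → x = (1.4763)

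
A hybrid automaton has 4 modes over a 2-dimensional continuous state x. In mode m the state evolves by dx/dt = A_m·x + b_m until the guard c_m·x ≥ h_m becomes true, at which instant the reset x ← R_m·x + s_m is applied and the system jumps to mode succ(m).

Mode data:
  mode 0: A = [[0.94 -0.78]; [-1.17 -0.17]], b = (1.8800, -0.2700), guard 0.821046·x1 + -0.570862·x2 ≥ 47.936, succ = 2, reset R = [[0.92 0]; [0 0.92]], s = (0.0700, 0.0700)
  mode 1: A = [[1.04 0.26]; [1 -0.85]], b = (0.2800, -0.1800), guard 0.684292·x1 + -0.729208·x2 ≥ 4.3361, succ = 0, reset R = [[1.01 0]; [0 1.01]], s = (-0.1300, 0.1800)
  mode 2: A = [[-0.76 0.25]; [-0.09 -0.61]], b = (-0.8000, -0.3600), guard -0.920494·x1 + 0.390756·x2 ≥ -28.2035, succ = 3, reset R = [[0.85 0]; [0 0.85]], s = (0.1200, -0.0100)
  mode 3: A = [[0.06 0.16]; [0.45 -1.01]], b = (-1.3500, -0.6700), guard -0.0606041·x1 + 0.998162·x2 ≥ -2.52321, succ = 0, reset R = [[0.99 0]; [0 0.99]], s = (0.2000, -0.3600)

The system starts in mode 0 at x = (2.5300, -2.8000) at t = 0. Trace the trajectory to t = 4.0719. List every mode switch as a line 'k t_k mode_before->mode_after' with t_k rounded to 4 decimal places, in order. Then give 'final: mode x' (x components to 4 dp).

1 1.5669 0->2
2 2.0656 2->3
3 3.0593 3->0
4 3.7400 0->2
final: 2 28.7561 -18.1487

Mode 0: guard c·x = 47.9360 hit at Δt = 1.5669 (t = 1.5669), x⁻ = (39.4902, -27.1742) → reset → x⁺ = (36.4010, -24.9303), jump to mode 2
Mode 2: guard c·x = -28.2035 hit at Δt = 0.4987 (t = 2.0656), x⁻ = (22.2985, -19.6488) → reset → x⁺ = (19.0737, -16.7115), jump to mode 3
Mode 3: guard c·x = -2.5232 hit at Δt = 0.9937 (t = 3.0593), x⁻ = (17.5765, -1.4607) → reset → x⁺ = (17.6008, -1.8061), jump to mode 0
Mode 0: guard c·x = 47.9360 hit at Δt = 0.6807 (t = 3.7400), x⁻ = (42.4765, -22.8792) → reset → x⁺ = (39.1484, -20.9788), jump to mode 2
Mode 2: flow for 0.3319 to horizon, guard not reached → x = (28.7561, -18.1487)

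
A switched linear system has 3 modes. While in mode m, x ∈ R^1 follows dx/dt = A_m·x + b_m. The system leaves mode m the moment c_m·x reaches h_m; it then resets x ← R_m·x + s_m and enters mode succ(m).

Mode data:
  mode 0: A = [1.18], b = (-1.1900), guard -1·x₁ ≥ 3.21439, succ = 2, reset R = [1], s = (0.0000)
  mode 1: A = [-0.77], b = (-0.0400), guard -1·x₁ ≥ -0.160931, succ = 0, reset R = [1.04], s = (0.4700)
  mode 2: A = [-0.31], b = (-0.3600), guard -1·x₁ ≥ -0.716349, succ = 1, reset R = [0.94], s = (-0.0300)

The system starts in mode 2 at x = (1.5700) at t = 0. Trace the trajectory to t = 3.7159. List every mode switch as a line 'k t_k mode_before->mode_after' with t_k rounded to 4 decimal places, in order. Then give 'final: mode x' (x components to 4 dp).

1 1.2089 2->1
2 2.7461 1->0
final: 0 -0.1570

Mode 2: guard c·x = -0.7163 hit at Δt = 1.2089 (t = 1.2089), x⁻ = (0.7163) → reset → x⁺ = (0.6434), jump to mode 1
Mode 1: guard c·x = -0.1609 hit at Δt = 1.5372 (t = 2.7461), x⁻ = (0.1609) → reset → x⁺ = (0.6374), jump to mode 0
Mode 0: flow for 0.9698 to horizon, guard not reached → x = (-0.1570)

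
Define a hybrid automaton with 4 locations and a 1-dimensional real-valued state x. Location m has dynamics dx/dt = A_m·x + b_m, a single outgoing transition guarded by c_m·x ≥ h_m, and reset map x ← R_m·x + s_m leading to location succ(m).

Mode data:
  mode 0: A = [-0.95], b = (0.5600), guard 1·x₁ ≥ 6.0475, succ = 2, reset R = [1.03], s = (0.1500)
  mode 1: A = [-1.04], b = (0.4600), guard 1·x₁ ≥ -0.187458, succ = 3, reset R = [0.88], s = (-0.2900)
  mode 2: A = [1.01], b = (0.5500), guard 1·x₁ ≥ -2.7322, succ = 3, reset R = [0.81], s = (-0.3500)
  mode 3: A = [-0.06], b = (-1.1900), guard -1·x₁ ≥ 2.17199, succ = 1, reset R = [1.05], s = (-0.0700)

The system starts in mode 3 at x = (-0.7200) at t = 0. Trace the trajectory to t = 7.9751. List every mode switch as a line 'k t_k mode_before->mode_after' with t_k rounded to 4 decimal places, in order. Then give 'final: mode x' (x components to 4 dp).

1 1.3168 3->1
2 2.7490 1->3
3 4.2953 3->1
4 5.7275 1->3
5 7.2738 3->1
final: 1 -0.9045

Mode 3: guard c·x = 2.1720 hit at Δt = 1.3168 (t = 1.3168), x⁻ = (-2.1720) → reset → x⁺ = (-2.3506), jump to mode 1
Mode 1: guard c·x = -0.1875 hit at Δt = 1.4322 (t = 2.7490), x⁻ = (-0.1875) → reset → x⁺ = (-0.4550), jump to mode 3
Mode 3: guard c·x = 2.1720 hit at Δt = 1.5463 (t = 4.2953), x⁻ = (-2.1720) → reset → x⁺ = (-2.3506), jump to mode 1
Mode 1: guard c·x = -0.1875 hit at Δt = 1.4322 (t = 5.7275), x⁻ = (-0.1875) → reset → x⁺ = (-0.4550), jump to mode 3
Mode 3: guard c·x = 2.1720 hit at Δt = 1.5463 (t = 7.2738), x⁻ = (-2.1720) → reset → x⁺ = (-2.3506), jump to mode 1
Mode 1: flow for 0.7013 to horizon, guard not reached → x = (-0.9045)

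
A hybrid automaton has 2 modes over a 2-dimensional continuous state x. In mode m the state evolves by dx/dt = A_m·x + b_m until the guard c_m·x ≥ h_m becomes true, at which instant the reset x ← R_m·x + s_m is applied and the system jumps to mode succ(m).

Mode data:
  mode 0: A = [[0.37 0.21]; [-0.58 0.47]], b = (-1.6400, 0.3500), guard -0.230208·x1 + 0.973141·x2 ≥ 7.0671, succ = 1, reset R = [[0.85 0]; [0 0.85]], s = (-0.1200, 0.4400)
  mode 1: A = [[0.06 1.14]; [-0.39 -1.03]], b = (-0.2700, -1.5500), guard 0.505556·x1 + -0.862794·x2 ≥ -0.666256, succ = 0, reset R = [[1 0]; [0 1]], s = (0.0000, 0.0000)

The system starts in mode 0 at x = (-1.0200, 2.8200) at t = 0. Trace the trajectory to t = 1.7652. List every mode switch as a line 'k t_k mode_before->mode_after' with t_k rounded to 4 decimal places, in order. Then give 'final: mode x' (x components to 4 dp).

Mode 0: guard c·x = 7.0671 hit at Δt = 1.0989 (t = 1.0989), x⁻ = (-2.5108, 6.6682) → reset → x⁺ = (-2.2542, 6.1080), jump to mode 1
Mode 1: flow for 0.6663 to horizon, guard not reached → x = (0.6632, 2.4046)

1 1.0989 0->1
final: 1 0.6632 2.4046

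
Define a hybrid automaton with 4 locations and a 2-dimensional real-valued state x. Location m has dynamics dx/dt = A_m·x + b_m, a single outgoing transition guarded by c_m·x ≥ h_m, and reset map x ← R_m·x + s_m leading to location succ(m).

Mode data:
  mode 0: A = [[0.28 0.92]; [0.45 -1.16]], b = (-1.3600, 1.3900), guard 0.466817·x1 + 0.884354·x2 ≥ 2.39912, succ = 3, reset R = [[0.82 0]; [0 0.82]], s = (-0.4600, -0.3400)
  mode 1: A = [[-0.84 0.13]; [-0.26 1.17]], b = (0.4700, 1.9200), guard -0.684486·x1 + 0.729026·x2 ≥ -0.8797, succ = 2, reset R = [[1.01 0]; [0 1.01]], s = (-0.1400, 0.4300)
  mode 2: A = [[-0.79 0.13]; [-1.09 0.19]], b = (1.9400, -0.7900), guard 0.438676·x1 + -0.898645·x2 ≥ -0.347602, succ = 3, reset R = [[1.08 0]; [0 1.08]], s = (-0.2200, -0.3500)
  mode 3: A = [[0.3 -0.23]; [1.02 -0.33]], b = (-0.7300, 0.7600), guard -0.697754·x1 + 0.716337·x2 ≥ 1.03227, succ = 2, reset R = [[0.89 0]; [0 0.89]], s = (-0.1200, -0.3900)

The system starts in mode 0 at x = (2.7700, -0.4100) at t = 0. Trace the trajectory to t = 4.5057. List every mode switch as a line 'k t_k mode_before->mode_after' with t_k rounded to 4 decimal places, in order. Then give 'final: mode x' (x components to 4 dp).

Mode 0: guard c·x = 2.3991 hit at Δt = 0.9024 (t = 0.9024), x⁻ = (2.6921, 1.2918) → reset → x⁺ = (1.7476, 0.7193), jump to mode 3
Mode 3: guard c·x = 1.0323 hit at Δt = 1.0346 (t = 1.9370), x⁻ = (1.0370, 2.4511) → reset → x⁺ = (0.8029, 1.7915), jump to mode 2
Mode 2: guard c·x = -0.3476 hit at Δt = 0.4353 (t = 2.3723), x⁻ = (1.3521, 1.0468) → reset → x⁺ = (1.2402, 0.7806), jump to mode 3
Mode 3: guard c·x = 1.0323 hit at Δt = 0.9450 (t = 3.3173), x⁻ = (0.4938, 1.9221) → reset → x⁺ = (0.3195, 1.3206), jump to mode 2
Mode 2: guard c·x = -0.3476 hit at Δt = 0.3802 (t = 3.6974), x⁻ = (0.9202, 0.8360) → reset → x⁺ = (0.7738, 0.5529), jump to mode 3
Mode 3: flow for 0.8083 to horizon, guard not reached → x = (0.1146, 1.2914)

1 0.9024 0->3
2 1.9370 3->2
3 2.3723 2->3
4 3.3173 3->2
5 3.6974 2->3
final: 3 0.1146 1.2914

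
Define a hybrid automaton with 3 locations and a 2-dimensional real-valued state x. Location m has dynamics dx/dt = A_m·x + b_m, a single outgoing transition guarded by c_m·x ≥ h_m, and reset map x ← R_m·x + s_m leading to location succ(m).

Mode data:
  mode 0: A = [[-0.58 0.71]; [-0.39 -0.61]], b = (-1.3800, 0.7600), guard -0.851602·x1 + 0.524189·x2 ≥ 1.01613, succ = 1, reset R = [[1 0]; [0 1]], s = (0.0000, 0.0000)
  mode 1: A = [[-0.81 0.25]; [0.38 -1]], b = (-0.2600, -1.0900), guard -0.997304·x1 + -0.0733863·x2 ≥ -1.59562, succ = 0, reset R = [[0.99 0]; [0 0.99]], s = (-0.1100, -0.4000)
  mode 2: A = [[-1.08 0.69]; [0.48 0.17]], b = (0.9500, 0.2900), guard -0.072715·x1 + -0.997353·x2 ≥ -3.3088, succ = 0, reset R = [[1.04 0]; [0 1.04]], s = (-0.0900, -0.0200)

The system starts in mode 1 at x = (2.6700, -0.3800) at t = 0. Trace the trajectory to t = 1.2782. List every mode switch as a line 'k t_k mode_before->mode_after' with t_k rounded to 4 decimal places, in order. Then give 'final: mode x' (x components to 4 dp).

Mode 1: guard c·x = -1.5956 hit at Δt = 0.5076 (t = 0.5076), x⁻ = (1.6257, -0.3498) → reset → x⁺ = (1.4994, -0.7463), jump to mode 0
Mode 0: flow for 0.7706 to horizon, guard not reached → x = (-0.0890, -0.1326)

1 0.5076 1->0
final: 0 -0.0890 -0.1326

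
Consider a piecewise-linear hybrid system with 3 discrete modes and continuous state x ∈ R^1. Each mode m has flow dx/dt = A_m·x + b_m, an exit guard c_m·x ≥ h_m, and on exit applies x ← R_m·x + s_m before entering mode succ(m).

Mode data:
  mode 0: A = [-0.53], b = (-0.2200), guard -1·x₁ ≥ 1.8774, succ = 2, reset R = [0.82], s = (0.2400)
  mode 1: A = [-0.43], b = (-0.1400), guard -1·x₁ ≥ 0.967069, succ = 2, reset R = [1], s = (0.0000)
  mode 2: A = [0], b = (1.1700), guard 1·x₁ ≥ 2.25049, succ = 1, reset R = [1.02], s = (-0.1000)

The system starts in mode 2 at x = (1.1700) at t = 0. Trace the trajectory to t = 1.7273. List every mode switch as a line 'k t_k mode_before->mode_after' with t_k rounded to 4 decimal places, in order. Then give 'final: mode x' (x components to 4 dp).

Mode 2: guard c·x = 2.2505 hit at Δt = 0.9235 (t = 0.9235), x⁻ = (2.2505) → reset → x⁺ = (2.1955), jump to mode 1
Mode 1: flow for 0.8038 to horizon, guard not reached → x = (1.4588)

1 0.9235 2->1
final: 1 1.4588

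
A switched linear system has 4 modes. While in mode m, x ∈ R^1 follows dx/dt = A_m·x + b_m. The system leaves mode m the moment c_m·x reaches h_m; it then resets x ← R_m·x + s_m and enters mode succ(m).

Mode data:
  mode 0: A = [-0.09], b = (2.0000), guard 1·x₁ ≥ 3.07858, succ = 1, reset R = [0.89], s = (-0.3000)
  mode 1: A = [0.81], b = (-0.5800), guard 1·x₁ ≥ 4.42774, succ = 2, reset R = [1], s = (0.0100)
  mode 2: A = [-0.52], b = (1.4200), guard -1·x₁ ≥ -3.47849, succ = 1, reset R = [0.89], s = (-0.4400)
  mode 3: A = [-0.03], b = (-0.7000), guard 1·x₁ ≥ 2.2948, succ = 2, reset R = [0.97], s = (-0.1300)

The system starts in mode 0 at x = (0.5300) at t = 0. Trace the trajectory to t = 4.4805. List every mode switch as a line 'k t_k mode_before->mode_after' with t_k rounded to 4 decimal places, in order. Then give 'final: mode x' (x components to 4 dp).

1 1.3887 0->1
2 2.3355 1->2
3 3.9229 2->1
final: 1 3.7633

Mode 0: guard c·x = 3.0786 hit at Δt = 1.3887 (t = 1.3887), x⁻ = (3.0786) → reset → x⁺ = (2.4399), jump to mode 1
Mode 1: guard c·x = 4.4277 hit at Δt = 0.9468 (t = 2.3355), x⁻ = (4.4277) → reset → x⁺ = (4.4377), jump to mode 2
Mode 2: guard c·x = -3.4785 hit at Δt = 1.5874 (t = 3.9229), x⁻ = (3.4785) → reset → x⁺ = (2.6559), jump to mode 1
Mode 1: flow for 0.5576 to horizon, guard not reached → x = (3.7633)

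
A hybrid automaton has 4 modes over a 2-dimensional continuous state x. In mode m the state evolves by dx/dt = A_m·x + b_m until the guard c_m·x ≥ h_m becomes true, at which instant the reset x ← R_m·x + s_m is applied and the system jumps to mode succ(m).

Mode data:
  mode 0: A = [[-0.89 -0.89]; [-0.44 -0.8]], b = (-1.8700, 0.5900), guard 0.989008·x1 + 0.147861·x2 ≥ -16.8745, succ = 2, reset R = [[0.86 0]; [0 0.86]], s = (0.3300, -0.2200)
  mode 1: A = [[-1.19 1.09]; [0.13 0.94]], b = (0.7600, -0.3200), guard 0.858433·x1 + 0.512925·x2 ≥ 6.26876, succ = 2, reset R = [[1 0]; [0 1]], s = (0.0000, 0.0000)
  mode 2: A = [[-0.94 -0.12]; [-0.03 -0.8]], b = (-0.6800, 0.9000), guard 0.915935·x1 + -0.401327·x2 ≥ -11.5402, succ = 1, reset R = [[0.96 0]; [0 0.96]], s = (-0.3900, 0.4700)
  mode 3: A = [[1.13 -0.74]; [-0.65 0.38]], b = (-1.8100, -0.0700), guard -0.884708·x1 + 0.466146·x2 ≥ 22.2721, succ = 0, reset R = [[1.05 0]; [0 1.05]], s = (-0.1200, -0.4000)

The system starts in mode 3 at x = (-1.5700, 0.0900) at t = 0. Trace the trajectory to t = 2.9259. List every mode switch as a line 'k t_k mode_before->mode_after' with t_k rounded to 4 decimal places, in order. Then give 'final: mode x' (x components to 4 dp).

1 1.4824 3->0
2 1.8896 0->2
3 2.4318 2->1
final: 1 -2.1870 9.0516

Mode 3: guard c·x = 22.2721 hit at Δt = 1.4824 (t = 1.4824), x⁻ = (-20.3907, 9.0793) → reset → x⁺ = (-21.5302, 9.1333), jump to mode 0
Mode 0: guard c·x = -16.8745 hit at Δt = 0.4072 (t = 1.8896), x⁻ = (-18.5321, 9.8328) → reset → x⁺ = (-15.6076, 8.2362), jump to mode 2
Mode 2: guard c·x = -11.5402 hit at Δt = 0.5422 (t = 2.4318), x⁻ = (-10.0155, 5.8970) → reset → x⁺ = (-10.0049, 6.1311), jump to mode 1
Mode 1: flow for 0.4941 to horizon, guard not reached → x = (-2.1870, 9.0516)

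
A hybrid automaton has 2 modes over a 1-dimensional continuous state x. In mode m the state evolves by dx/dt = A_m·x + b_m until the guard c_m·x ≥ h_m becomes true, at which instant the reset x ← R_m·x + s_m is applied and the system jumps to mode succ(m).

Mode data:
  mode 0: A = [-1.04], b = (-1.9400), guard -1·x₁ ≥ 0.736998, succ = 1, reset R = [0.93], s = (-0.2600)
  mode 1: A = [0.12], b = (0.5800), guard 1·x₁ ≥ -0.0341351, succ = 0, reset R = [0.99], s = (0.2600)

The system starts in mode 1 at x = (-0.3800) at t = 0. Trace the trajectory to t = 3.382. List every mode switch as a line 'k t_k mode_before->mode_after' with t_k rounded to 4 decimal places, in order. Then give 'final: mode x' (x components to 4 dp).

1 0.6233 1->0
2 1.2167 0->1
3 2.9715 1->0
final: 0 -0.5006

Mode 1: guard c·x = -0.0341 hit at Δt = 0.6233 (t = 0.6233), x⁻ = (-0.0341) → reset → x⁺ = (0.2262), jump to mode 0
Mode 0: guard c·x = 0.7370 hit at Δt = 0.5934 (t = 1.2167), x⁻ = (-0.7370) → reset → x⁺ = (-0.9454), jump to mode 1
Mode 1: guard c·x = -0.0341 hit at Δt = 1.7548 (t = 2.9715), x⁻ = (-0.0341) → reset → x⁺ = (0.2262), jump to mode 0
Mode 0: flow for 0.4105 to horizon, guard not reached → x = (-0.5006)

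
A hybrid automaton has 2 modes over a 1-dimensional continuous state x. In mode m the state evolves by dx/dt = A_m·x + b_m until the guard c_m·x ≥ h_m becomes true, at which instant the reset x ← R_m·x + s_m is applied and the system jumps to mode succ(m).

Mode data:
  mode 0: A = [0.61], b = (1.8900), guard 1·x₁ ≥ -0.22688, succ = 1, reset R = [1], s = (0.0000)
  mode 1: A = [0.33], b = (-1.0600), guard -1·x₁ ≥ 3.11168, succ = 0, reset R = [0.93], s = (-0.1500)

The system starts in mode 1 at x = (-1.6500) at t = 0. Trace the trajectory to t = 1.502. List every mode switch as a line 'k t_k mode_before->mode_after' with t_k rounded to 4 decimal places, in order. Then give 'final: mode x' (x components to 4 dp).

1 0.7965 1->0
final: 0 -3.0146

Mode 1: guard c·x = 3.1117 hit at Δt = 0.7965 (t = 0.7965), x⁻ = (-3.1117) → reset → x⁺ = (-3.0439), jump to mode 0
Mode 0: flow for 0.7055 to horizon, guard not reached → x = (-3.0146)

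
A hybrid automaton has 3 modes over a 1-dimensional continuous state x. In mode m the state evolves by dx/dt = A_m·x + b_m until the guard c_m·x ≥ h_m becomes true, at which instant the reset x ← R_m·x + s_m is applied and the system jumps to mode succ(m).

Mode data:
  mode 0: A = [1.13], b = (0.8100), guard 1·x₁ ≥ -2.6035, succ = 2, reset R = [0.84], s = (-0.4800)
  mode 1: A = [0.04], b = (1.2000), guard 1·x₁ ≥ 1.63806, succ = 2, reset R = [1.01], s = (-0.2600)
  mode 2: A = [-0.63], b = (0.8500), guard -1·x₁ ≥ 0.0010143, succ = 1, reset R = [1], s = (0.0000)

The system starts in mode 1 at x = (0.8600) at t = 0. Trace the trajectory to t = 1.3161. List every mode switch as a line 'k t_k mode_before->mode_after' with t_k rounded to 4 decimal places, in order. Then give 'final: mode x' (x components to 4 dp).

1 0.6225 1->2
final: 2 1.3784

Mode 1: guard c·x = 1.6381 hit at Δt = 0.6225 (t = 0.6225), x⁻ = (1.6381) → reset → x⁺ = (1.3944), jump to mode 2
Mode 2: flow for 0.6936 to horizon, guard not reached → x = (1.3784)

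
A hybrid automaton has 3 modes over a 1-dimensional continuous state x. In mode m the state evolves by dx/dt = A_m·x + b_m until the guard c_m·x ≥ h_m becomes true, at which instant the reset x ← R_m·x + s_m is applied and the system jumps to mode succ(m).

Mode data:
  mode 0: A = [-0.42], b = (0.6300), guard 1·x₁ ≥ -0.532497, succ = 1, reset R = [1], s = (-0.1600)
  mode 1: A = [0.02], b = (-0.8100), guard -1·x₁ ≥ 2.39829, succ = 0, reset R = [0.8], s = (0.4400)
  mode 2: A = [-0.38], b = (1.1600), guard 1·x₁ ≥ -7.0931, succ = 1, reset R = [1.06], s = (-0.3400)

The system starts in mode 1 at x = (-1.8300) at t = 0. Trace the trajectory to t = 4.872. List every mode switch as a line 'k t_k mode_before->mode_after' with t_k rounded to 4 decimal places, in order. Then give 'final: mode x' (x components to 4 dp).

Mode 1: guard c·x = 2.3983 hit at Δt = 0.6668 (t = 0.6668), x⁻ = (-2.3983) → reset → x⁺ = (-1.4786), jump to mode 0
Mode 0: guard c·x = -0.5325 hit at Δt = 0.9100 (t = 1.5768), x⁻ = (-0.5325) → reset → x⁺ = (-0.6925), jump to mode 1
Mode 1: guard c·x = 2.3983 hit at Δt = 2.0288 (t = 3.6056), x⁻ = (-2.3983) → reset → x⁺ = (-1.4786), jump to mode 0
Mode 0: guard c·x = -0.5325 hit at Δt = 0.9100 (t = 4.5156), x⁻ = (-0.5325) → reset → x⁺ = (-0.6925), jump to mode 1
Mode 1: flow for 0.3564 to horizon, guard not reached → x = (-0.9872)

1 0.6668 1->0
2 1.5768 0->1
3 3.6056 1->0
4 4.5156 0->1
final: 1 -0.9872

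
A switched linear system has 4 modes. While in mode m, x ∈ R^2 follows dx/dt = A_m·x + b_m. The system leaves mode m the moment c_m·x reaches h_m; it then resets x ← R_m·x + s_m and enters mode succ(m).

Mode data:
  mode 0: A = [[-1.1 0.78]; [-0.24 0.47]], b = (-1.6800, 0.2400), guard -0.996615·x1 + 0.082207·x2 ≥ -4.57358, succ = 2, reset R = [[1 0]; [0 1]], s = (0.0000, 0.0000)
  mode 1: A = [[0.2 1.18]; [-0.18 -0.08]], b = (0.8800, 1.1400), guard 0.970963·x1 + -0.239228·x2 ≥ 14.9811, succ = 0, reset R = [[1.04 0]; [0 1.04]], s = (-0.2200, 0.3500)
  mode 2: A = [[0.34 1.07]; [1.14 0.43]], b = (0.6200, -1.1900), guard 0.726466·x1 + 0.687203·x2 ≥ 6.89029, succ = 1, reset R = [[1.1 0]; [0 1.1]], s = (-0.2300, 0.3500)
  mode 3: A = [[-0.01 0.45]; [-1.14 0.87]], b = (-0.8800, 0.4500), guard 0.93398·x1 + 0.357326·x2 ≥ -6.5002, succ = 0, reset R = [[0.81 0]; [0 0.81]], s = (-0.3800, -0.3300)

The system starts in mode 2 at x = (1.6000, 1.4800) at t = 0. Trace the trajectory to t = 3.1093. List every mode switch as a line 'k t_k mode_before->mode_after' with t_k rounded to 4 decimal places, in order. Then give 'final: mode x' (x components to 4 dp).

1 0.8342 2->1
2 2.0899 1->0
final: 0 6.1981 3.6465

Mode 2: guard c·x = 6.8903 hit at Δt = 0.8342 (t = 0.8342), x⁻ = (5.3101, 4.4131) → reset → x⁺ = (5.6111, 5.2044), jump to mode 1
Mode 1: guard c·x = 14.9811 hit at Δt = 1.2557 (t = 2.0899), x⁻ = (16.3402, 3.6977) → reset → x⁺ = (16.7738, 4.1957), jump to mode 0
Mode 0: flow for 1.0194 to horizon, guard not reached → x = (6.1981, 3.6465)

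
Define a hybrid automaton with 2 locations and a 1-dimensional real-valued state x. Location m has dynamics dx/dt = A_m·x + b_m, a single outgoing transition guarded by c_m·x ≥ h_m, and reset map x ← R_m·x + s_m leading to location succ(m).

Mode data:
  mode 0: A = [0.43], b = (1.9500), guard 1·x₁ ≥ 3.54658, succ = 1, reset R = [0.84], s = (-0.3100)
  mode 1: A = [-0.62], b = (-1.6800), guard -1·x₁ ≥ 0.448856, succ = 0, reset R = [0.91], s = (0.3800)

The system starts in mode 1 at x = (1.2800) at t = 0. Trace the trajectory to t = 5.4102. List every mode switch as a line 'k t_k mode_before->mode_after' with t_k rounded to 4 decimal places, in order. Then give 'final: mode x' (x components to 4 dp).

Mode 1: guard c·x = 0.4489 hit at Δt = 0.9161 (t = 0.9161), x⁻ = (-0.4489) → reset → x⁺ = (-0.0285), jump to mode 0
Mode 0: guard c·x = 3.5466 hit at Δt = 1.3583 (t = 2.2744), x⁻ = (3.5466) → reset → x⁺ = (2.6691), jump to mode 1
Mode 1: guard c·x = 0.4489 hit at Δt = 1.3980 (t = 3.6724), x⁻ = (-0.4489) → reset → x⁺ = (-0.0285), jump to mode 0
Mode 0: guard c·x = 3.5466 hit at Δt = 1.3583 (t = 5.0307), x⁻ = (3.5466) → reset → x⁺ = (2.6691), jump to mode 1
Mode 1: flow for 0.3795 to horizon, guard not reached → x = (1.5413)

1 0.9161 1->0
2 2.2744 0->1
3 3.6724 1->0
4 5.0307 0->1
final: 1 1.5413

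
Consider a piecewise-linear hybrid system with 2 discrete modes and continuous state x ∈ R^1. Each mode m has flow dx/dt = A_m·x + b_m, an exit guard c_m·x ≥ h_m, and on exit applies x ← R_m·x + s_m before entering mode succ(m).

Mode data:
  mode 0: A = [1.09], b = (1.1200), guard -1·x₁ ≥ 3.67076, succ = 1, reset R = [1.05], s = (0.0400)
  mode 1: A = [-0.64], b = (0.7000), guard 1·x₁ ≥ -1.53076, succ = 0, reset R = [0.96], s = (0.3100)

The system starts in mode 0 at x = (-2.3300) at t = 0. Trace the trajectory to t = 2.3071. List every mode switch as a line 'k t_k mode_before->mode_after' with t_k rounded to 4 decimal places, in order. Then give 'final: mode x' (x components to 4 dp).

Mode 0: guard c·x = 3.6708 hit at Δt = 0.6493 (t = 0.6493), x⁻ = (-3.6708) → reset → x⁺ = (-3.8143), jump to mode 1
Mode 1: guard c·x = -1.5308 hit at Δt = 0.9781 (t = 1.6274), x⁻ = (-1.5308) → reset → x⁺ = (-1.1595), jump to mode 0
Mode 0: flow for 0.6797 to horizon, guard not reached → x = (-1.3044)

1 0.6493 0->1
2 1.6274 1->0
final: 0 -1.3044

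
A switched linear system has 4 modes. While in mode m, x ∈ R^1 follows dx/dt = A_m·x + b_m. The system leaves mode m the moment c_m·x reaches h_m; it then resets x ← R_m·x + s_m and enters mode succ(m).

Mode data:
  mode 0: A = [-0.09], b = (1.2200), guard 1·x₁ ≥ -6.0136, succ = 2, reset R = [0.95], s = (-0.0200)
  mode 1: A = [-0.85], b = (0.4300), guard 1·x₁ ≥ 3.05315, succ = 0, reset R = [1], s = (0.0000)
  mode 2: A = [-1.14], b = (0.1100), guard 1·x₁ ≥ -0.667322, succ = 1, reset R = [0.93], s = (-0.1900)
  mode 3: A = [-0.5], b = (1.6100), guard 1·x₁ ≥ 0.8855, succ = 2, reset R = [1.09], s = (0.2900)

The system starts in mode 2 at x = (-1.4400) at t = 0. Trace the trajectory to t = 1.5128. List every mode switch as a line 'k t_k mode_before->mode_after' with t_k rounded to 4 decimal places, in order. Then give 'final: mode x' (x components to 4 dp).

Mode 2: guard c·x = -0.6673 hit at Δt = 0.6131 (t = 0.6131), x⁻ = (-0.6673) → reset → x⁺ = (-0.8106), jump to mode 1
Mode 1: flow for 0.8997 to horizon, guard not reached → x = (-0.1069)

1 0.6131 2->1
final: 1 -0.1069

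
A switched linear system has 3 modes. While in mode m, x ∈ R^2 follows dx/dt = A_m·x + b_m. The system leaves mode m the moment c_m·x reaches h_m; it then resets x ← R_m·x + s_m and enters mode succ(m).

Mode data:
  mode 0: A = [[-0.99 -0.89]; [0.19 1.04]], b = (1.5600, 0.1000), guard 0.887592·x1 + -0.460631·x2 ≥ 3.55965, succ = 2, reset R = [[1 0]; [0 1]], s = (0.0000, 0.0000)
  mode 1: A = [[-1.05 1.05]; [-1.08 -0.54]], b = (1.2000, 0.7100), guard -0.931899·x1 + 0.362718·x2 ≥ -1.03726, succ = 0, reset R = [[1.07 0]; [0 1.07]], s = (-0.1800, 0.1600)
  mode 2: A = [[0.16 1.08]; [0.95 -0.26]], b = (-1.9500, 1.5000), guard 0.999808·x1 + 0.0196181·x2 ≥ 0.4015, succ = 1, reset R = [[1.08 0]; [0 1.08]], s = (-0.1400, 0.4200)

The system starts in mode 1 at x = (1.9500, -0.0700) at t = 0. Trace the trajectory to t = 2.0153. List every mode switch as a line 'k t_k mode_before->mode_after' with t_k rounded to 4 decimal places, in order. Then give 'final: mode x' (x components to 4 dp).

1 1.4190 1->0
final: 0 1.3821 -0.7993

Mode 1: guard c·x = -1.0373 hit at Δt = 1.4190 (t = 1.4190), x⁻ = (0.8502, -0.6752) → reset → x⁺ = (0.7298, -0.5625), jump to mode 0
Mode 0: flow for 0.5963 to horizon, guard not reached → x = (1.3821, -0.7993)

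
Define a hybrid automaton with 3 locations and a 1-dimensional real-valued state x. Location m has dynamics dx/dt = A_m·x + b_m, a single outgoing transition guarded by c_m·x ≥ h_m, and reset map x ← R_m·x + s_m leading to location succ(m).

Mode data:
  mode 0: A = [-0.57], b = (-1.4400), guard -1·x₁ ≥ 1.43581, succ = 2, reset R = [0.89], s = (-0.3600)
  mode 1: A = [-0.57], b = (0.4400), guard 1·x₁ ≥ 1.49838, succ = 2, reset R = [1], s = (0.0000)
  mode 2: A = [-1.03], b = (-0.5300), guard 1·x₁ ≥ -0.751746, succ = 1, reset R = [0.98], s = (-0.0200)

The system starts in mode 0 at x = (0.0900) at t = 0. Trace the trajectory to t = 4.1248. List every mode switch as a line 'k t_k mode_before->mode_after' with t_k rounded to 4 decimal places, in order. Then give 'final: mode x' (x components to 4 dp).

Mode 0: guard c·x = 1.4358 hit at Δt = 1.5353 (t = 1.5353), x⁻ = (-1.4358) → reset → x⁺ = (-1.6379), jump to mode 2
Mode 2: guard c·x = -0.7517 hit at Δt = 1.5099 (t = 3.0452), x⁻ = (-0.7517) → reset → x⁺ = (-0.7567), jump to mode 1
Mode 1: flow for 1.0796 to horizon, guard not reached → x = (-0.0542)

1 1.5353 0->2
2 3.0452 2->1
final: 1 -0.0542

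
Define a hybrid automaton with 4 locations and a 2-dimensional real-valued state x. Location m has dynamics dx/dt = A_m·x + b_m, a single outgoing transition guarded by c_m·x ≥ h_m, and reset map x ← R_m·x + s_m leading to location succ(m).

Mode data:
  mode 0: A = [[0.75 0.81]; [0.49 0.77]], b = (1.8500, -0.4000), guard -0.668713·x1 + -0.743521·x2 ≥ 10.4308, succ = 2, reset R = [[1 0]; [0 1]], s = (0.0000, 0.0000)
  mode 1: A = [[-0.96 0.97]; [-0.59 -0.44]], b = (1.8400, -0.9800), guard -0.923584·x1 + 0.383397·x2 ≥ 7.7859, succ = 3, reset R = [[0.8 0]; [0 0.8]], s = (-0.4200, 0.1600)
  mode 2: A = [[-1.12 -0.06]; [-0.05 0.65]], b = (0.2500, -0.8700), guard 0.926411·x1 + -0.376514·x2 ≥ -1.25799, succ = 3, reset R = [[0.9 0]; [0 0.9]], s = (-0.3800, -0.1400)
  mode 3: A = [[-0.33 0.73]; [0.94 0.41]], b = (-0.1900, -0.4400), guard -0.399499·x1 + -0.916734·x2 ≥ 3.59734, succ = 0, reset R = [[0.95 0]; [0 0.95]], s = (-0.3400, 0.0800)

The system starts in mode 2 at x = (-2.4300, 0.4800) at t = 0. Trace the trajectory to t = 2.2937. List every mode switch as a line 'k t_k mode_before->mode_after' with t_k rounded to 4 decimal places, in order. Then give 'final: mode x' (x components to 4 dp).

1 0.5130 2->3
2 1.6917 3->0
final: 0 -4.8987 -5.9126

Mode 2: guard c·x = -1.2580 hit at Δt = 0.5130 (t = 0.5130), x⁻ = (-1.2783, 0.1960) → reset → x⁺ = (-1.5304, 0.0364), jump to mode 3
Mode 3: guard c·x = 3.5973 hit at Δt = 1.1787 (t = 1.6917), x⁻ = (-2.2061, -2.9627) → reset → x⁺ = (-2.4358, -2.7346), jump to mode 0
Mode 0: flow for 0.6020 to horizon, guard not reached → x = (-4.8987, -5.9126)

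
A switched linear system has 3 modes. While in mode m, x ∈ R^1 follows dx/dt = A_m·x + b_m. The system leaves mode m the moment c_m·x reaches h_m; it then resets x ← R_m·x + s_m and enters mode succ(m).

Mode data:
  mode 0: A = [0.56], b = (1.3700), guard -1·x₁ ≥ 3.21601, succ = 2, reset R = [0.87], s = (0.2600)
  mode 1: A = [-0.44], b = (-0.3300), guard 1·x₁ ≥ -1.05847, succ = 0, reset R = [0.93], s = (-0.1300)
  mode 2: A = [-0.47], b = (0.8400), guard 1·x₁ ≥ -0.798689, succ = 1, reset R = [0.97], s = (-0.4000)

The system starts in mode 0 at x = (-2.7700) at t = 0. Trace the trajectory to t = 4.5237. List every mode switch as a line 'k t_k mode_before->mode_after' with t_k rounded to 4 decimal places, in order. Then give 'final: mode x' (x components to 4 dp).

1 1.5472 0->2
2 2.6416 2->1
3 3.3685 1->0
final: 0 0.0974

Mode 0: guard c·x = 3.2160 hit at Δt = 1.5472 (t = 1.5472), x⁻ = (-3.2160) → reset → x⁺ = (-2.5379), jump to mode 2
Mode 2: guard c·x = -0.7987 hit at Δt = 1.0944 (t = 2.6416), x⁻ = (-0.7987) → reset → x⁺ = (-1.1747), jump to mode 1
Mode 1: guard c·x = -1.0585 hit at Δt = 0.7269 (t = 3.3685), x⁻ = (-1.0585) → reset → x⁺ = (-1.1144), jump to mode 0
Mode 0: flow for 1.1552 to horizon, guard not reached → x = (0.0974)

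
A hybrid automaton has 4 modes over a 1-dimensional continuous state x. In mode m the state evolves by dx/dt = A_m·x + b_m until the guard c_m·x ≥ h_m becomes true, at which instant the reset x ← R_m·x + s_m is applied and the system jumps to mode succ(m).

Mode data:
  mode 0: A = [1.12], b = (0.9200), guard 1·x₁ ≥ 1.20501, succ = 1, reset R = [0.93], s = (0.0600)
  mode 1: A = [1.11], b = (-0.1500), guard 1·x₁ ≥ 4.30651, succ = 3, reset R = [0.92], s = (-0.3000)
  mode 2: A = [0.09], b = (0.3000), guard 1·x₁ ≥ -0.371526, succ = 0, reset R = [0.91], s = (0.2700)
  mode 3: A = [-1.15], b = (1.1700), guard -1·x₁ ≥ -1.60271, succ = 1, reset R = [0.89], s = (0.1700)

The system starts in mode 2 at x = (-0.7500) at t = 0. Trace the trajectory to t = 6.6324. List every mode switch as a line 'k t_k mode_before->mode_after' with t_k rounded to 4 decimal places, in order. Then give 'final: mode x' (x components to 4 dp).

1 1.5191 2->0
2 2.4026 0->1
3 3.6492 1->3
4 4.9606 3->1
5 5.9056 1->3
final: 3 2.1639

Mode 2: guard c·x = -0.3715 hit at Δt = 1.5191 (t = 1.5191), x⁻ = (-0.3715) → reset → x⁺ = (-0.0681), jump to mode 0
Mode 0: guard c·x = 1.2050 hit at Δt = 0.8835 (t = 2.4026), x⁻ = (1.2050) → reset → x⁺ = (1.1807), jump to mode 1
Mode 1: guard c·x = 4.3065 hit at Δt = 1.2466 (t = 3.6492), x⁻ = (4.3065) → reset → x⁺ = (3.6620), jump to mode 3
Mode 3: guard c·x = -1.6027 hit at Δt = 1.3114 (t = 4.9606), x⁻ = (1.6027) → reset → x⁺ = (1.5964), jump to mode 1
Mode 1: guard c·x = 4.3065 hit at Δt = 0.9450 (t = 5.9056), x⁻ = (4.3065) → reset → x⁺ = (3.6620), jump to mode 3
Mode 3: flow for 0.7268 to horizon, guard not reached → x = (2.1639)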